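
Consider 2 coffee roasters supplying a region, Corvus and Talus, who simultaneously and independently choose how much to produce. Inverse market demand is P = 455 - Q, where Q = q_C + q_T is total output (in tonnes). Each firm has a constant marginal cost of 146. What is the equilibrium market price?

A representative firm's profit is π_i = q_i(455 - Q) - 146q_i.
Setting ∂π_i/∂q_i = 0 with rivals' quantities fixed: 309 - 2q_i - q_j = 0.
With identical firms every q_j equals q_i, so q_j = q_i and 309 = 3q_i, giving q_i = 103.
Total output Q = 206, so price P = 455 - 206 = 249.

249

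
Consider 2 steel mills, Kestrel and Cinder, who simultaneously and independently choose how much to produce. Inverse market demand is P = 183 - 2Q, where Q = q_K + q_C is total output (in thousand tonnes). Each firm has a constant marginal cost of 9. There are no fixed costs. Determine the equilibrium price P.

A representative firm's profit is π_i = q_i(183 - 2Q) - 9q_i.
Setting ∂π_i/∂q_i = 0 with rivals' quantities fixed: 174 - 4q_i - 2q_j = 0.
With identical firms every q_j equals q_i, so q_j = q_i and 174 = 6q_i, giving q_i = 29.
Total output Q = 58, so price P = 183 - 2·58 = 67.

67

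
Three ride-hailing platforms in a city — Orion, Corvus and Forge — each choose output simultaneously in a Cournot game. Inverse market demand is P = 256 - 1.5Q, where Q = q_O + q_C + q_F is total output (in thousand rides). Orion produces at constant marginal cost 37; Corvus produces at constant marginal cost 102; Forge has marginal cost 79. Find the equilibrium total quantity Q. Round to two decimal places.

Orion's profit: π_O = (256 - 1.5Q)q_O - (37q_O). Setting ∂π_O/∂q_O = 0: 219 - 3q_O - (3/2)(q_C + q_F) = 0.
Corvus's profit: π_C = (256 - 1.5Q)q_C - (102q_C). Setting ∂π_C/∂q_C = 0: 154 - 3q_C - (3/2)(q_O + q_F) = 0.
Forge's profit: π_F = (256 - 1.5Q)q_F - (79q_F). Setting ∂π_F/∂q_F = 0: 177 - 3q_F - (3/2)(q_O + q_C) = 0.
Summing all 3 equations gives 550 − 6Q = 0, hence Q = 275/3.
Back-substituting: q_O = (219 − 275/2)/(3/2) = 163/3, q_C = (154 − 275/2)/(3/2) = 11, q_F = (177 − 275/2)/(3/2) = 79/3.
Total output Q = 163/3 + 11 + 79/3 = 275/3.

91.67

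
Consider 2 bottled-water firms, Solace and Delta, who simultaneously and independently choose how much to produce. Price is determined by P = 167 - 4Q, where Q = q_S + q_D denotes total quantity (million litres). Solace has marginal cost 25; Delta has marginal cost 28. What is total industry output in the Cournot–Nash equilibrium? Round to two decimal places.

Solace's profit: π_S = (167 - 4Q)q_S - (25q_S). Setting ∂π_S/∂q_S = 0: 142 - 8q_S - 4(q_D) = 0.
Delta's profit: π_D = (167 - 4Q)q_D - (28q_D). Setting ∂π_D/∂q_D = 0: 139 - 8q_D - 4(q_S) = 0.
So q_S = (142 - 4q_D)/8 and q_D = (139 - 4q_S)/8.
Substituting one into the other gives q_S = 145/12 and q_D = 34/3.
Total output Q = 145/12 + 34/3 = 281/12.

23.42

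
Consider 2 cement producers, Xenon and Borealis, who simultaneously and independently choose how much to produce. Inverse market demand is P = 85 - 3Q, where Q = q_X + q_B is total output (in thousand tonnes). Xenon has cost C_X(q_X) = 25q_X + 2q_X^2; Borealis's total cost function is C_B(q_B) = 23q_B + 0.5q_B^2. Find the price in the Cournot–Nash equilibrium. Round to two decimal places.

Xenon's profit: π_X = (85 - 3Q)q_X - (25q_X + 2q_X²). Setting ∂π_X/∂q_X = 0: 60 - 10q_X - 3(q_B) = 0.
Borealis's first-order condition: 62 - 7q_B - 3(q_X) = 0.
Rearranging gives the reaction functions q_X = (60 - 3q_B)/10 and q_B = (62 - 3q_X)/7.
Solving the pair: q_X = 234/61, q_B = 440/61.
Total output Q = 674/61, so price P = 85 - 3·(674/61) = 51.8525.

51.85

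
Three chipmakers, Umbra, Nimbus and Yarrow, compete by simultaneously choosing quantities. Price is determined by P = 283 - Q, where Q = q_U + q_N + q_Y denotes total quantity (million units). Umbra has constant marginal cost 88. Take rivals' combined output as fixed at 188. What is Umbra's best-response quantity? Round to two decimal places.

3.50

With rivals' combined output fixed at 188, Umbra's profit is π_U = (283 - 188 - q_U)q_U - (88q_U) = (95 - q_U)q_U - (88q_U).
∂π_U/∂q_U = 7 - 2q_U = 0, so q_U = 7/2.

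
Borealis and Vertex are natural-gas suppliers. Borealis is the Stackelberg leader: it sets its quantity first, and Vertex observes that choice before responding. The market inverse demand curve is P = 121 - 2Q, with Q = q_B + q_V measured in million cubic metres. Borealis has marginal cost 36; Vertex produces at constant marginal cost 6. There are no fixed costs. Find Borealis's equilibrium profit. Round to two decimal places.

189.06

Solve by backward induction. Given q_B, the follower Vertex maximises π_V = (121 - 2q_B - 2q_V)q_V - 6q_V.
∂π_V/∂q_V = 115 - 2q_B - 4q_V = 0 gives the reaction function q_V = (115 - 2q_B)/4.
The leader anticipates this reaction. Substituting into P = 121 - 2Q gives P = 127/2 - q_B, so π_B = (127/2 - q_B)q_B - 36q_B.
Maximising: ∂π_B/∂q_B = 55/2 - 2q_B = 0, giving q_B = 55/4.
Then q_V = (115 - 2·(55/4))/4 = 175/8.
Price P = 121 - 2·(285/8) = 199/4.
Borealis's profit: (199/4 - 36)·(55/4) = 189.0625.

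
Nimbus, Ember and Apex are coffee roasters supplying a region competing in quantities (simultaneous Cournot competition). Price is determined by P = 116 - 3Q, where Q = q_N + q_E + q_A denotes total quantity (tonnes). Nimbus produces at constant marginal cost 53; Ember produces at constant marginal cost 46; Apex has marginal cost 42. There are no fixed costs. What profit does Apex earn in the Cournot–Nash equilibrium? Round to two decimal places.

165.02

Nimbus's profit: π_N = (116 - 3Q)q_N - (53q_N). Setting ∂π_N/∂q_N = 0: 63 - 6q_N - 3(q_E + q_A) = 0.
Ember's profit: π_E = (116 - 3Q)q_E - (46q_E). Setting ∂π_E/∂q_E = 0: 70 - 6q_E - 3(q_N + q_A) = 0.
Apex's profit: π_A = (116 - 3Q)q_A - (42q_A). Setting ∂π_A/∂q_A = 0: 74 - 6q_A - 3(q_N + q_E) = 0.
Adding the 3 first-order conditions: 207 − 12Q = 0, so Q = 69/4.
Back-substituting: q_N = (63 − 207/4)/3 = 15/4, q_E = (70 − 207/4)/3 = 73/12, q_A = (74 − 207/4)/3 = 89/12.
Price P = 116 - 3·(69/4) = 257/4.
Apex's profit: (257/4 - 42)·(89/12) = 165.0208.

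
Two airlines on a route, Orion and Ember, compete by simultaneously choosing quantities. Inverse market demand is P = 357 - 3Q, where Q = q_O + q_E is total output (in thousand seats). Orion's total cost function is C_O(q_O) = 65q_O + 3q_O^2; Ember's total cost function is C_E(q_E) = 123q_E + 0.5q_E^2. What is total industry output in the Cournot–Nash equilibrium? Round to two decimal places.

43.65

Orion's profit: π_O = (357 - 3Q)q_O - (65q_O + 3q_O²). Setting ∂π_O/∂q_O = 0: 292 - 12q_O - 3(q_E) = 0.
Ember's first-order condition: 234 - 7q_E - 3(q_O) = 0.
Best responses: q_O = (292 - 3q_E)/12, q_E = (234 - 3q_O)/7.
Solving the pair: q_O = 1342/75, q_E = 644/25.
Total output Q = 1342/75 + 644/25 = 43.6533.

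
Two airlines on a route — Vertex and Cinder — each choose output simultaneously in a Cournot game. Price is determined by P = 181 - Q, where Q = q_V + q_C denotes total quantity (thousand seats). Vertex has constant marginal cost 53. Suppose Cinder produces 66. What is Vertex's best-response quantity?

With the rival's output fixed at 66, Vertex's profit is π_V = (181 - 66 - q_V)q_V - (53q_V) = (115 - q_V)q_V - (53q_V).
∂π_V/∂q_V = 62 - 2q_V = 0, so q_V = 31.

31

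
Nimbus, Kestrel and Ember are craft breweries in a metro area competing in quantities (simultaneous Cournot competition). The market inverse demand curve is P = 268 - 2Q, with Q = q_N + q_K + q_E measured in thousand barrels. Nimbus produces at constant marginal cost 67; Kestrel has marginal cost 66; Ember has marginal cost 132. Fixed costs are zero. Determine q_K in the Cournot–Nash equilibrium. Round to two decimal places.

33.63

Nimbus's profit: π_N = (268 - 2Q)q_N - (67q_N). Setting ∂π_N/∂q_N = 0: 201 - 4q_N - 2(q_K + q_E) = 0.
Kestrel's first-order condition: 202 - 4q_K - 2(q_N + q_E) = 0.
Ember's first-order condition: 136 - 4q_E - 2(q_N + q_K) = 0.
Adding the 3 conditions: 539 − 4Q − 4Q = 0, i.e. Q = 539/8.
Back-substituting: q_N = (201 − 539/4)/2 = 265/8, q_K = (202 − 539/4)/2 = 269/8, q_E = (136 − 539/4)/2 = 5/8.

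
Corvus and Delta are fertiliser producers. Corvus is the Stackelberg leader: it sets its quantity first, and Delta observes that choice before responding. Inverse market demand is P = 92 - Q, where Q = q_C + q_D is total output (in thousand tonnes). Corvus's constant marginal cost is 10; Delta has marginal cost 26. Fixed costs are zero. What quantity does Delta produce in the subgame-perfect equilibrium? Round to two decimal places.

8.50

Solve by backward induction. Given q_C, the follower Delta maximises π_D = (92 - q_C - q_D)q_D - 26q_D.
∂π_D/∂q_D = 66 - q_C - 2q_D = 0 gives the reaction function q_D = (66 - q_C)/2.
The leader anticipates this reaction. Substituting into P = 92 - Q gives P = 59 - (1/2)q_C, so π_C = (59 - (1/2)q_C)q_C - 10q_C.
Leader FOC: 49 - q_C = 0, so q_C = 49.
Then q_D = (66 - 49)/2 = 17/2.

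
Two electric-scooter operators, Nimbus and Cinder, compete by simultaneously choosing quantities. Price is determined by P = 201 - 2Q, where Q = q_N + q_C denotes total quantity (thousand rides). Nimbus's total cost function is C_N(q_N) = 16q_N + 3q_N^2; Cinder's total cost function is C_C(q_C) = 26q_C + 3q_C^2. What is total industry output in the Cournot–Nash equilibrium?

30

Nimbus's profit: π_N = (201 - 2Q)q_N - (16q_N + 3q_N²). Setting ∂π_N/∂q_N = 0: 185 - 10q_N - 2(q_C) = 0.
Cinder's profit: π_C = (201 - 2Q)q_C - (26q_C + 3q_C²). Setting ∂π_C/∂q_C = 0: 175 - 10q_C - 2(q_N) = 0.
Best responses: q_N = (185 - 2q_C)/10, q_C = (175 - 2q_N)/10.
Solving the pair: q_N = 125/8, q_C = 115/8.
Total output Q = 125/8 + 115/8 = 30.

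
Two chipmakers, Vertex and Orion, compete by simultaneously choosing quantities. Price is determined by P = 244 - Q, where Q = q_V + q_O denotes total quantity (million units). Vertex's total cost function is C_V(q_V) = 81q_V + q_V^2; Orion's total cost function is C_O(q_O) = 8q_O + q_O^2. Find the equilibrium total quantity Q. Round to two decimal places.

79.80

Vertex's profit: π_V = (244 - Q)q_V - (81q_V + q_V²). Setting ∂π_V/∂q_V = 0: 163 - 4q_V - (q_O) = 0.
Orion's first-order condition: 236 - 4q_O - (q_V) = 0.
Best responses: q_V = (163 - q_O)/4, q_O = (236 - q_V)/4.
Substituting one into the other gives q_V = 416/15 and q_O = 781/15.
Total output Q = 416/15 + 781/15 = 399/5.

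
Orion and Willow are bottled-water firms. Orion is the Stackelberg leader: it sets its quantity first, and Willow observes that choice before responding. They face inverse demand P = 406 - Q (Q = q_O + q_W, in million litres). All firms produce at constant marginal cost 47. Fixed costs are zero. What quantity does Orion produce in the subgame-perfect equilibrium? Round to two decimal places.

179.50

Solve by backward induction. Given q_O, the follower Willow maximises π_W = (406 - q_O - q_W)q_W - 47q_W.
∂π_W/∂q_W = 359 - q_O - 2q_W = 0 gives the reaction function q_W = (359 - q_O)/2.
Orion substitutes q_W(q_O) into its own profit: π_O = q_O(406 - q_O - (359 - q_O)/2) - 47q_O = (453/2 - (1/2)q_O)q_O - 47q_O.
The leader's first-order condition 359/2 - q_O = 0 yields q_O = 359/2.
Then q_W = (359 - 359/2)/2 = 359/4.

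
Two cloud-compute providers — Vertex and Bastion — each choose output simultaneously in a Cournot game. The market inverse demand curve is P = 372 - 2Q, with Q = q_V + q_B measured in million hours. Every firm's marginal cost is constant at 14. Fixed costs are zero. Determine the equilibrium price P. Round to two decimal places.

Each firm earns π_i = (372 - 2Q)q_i - 14q_i.
Setting ∂π_i/∂q_i = 0 with rivals' quantities fixed: 358 - 4q_i - 2q_j = 0.
By symmetry each firm produces the same amount; substituting q_j = q_i yields q_i = 358/6 = 179/3.
Total output Q = 358/3, so price P = 372 - 2·(358/3) = 400/3.

133.33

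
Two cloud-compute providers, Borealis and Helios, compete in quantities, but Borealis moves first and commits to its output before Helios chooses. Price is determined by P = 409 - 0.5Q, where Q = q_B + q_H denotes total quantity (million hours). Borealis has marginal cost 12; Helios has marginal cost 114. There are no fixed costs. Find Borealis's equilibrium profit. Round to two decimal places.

Solve by backward induction. Given q_B, the follower Helios maximises π_H = (409 - (1/2)q_B - (1/2)q_H)q_H - 114q_H.
Setting the follower's marginal profit to zero, 295 - (1/2)q_B - q_H = 0, i.e. q_H = (295 - (1/2)q_B).
The leader anticipates this reaction. Substituting into P = 409 - 0.5Q gives P = 523/2 - (1/4)q_B, so π_B = (523/2 - (1/4)q_B)q_B - 12q_B.
Maximising: ∂π_B/∂q_B = 499/2 - (1/2)q_B = 0, giving q_B = 499.
Then q_H = (295 - (1/2)·499) = 91/2.
Price P = 409 - (1/2)·(1089/2) = 547/4.
Borealis's profit: (547/4 - 12)·499 = 62250.2500.

62250.25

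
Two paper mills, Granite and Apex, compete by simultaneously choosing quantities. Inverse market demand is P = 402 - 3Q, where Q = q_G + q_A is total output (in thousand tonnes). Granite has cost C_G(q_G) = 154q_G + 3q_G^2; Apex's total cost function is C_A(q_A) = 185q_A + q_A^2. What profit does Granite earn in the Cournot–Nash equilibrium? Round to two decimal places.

1408.55

Granite's profit: π_G = (402 - 3Q)q_G - (154q_G + 3q_G²). Setting ∂π_G/∂q_G = 0: 248 - 12q_G - 3(q_A) = 0.
Apex's first-order condition: 217 - 8q_A - 3(q_G) = 0.
So q_G = (248 - 3q_A)/12 and q_A = (217 - 3q_G)/8.
Solving the pair: q_G = 1333/87, q_A = 620/29.
Price P = 402 - 3·36.7011 = 291.8966.
Granite's profit: 291.8966·(1333/87) - 154·(1333/87) - 3(1333/87)² = 1408.5525.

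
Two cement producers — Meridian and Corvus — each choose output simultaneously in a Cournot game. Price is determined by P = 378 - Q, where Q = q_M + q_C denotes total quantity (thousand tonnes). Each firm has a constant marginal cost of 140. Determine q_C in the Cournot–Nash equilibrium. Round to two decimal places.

Each firm earns π_i = (378 - Q)q_i - 140q_i.
First-order condition (treating rivals' output as given): 238 - 2q_i - q_j = 0.
With identical firms every q_j equals q_i, so q_j = q_i and 238 = 3q_i, giving q_i = 238/3.

79.33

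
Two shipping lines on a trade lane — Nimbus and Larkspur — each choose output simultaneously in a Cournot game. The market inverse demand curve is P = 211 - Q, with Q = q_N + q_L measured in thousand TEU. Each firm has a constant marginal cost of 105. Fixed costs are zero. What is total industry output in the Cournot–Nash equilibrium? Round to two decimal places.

70.67

A representative firm's profit is π_i = q_i(211 - Q) - 105q_i.
Setting ∂π_i/∂q_i = 0 with rivals' quantities fixed: 106 - 2q_i - q_j = 0.
By symmetry each firm produces the same amount; substituting q_j = q_i yields q_i = 106/3.
Total output Q = 106/3 + 106/3 = 212/3.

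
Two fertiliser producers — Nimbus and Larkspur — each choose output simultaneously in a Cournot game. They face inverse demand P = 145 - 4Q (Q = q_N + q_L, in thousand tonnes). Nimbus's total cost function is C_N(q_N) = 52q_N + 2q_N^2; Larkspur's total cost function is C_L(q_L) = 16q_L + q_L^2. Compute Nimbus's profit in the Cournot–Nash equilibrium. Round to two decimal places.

Nimbus's profit: π_N = (145 - 4Q)q_N - (52q_N + 2q_N²). Setting ∂π_N/∂q_N = 0: 93 - 12q_N - 4(q_L) = 0.
Larkspur's first-order condition: 129 - 10q_L - 4(q_N) = 0.
Rearranging gives the reaction functions q_N = (93 - 4q_L)/12 and q_L = (129 - 4q_N)/10.
Substituting one into the other gives q_N = 207/52 and q_L = 147/13.
Price P = 145 - 4·(795/52) = 1090/13.
Nimbus's profit: (1090/13)·(207/52) - 52·(207/52) - 2(207/52)² = 95.0791.

95.08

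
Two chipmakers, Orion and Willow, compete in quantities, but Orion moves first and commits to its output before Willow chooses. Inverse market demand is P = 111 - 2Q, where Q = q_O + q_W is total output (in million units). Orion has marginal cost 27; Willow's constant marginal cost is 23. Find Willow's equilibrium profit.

The follower Willow best-responds to any q_O: π_W = (111 - 2Q)q_W - 23q_W.
∂π_W/∂q_W = 88 - 2q_O - 4q_W = 0 gives the reaction function q_W = (88 - 2q_O)/4.
The leader anticipates this reaction. Substituting into P = 111 - 2Q gives P = 67 - q_O, so π_O = (67 - q_O)q_O - 27q_O.
Maximising: ∂π_O/∂q_O = 40 - 2q_O = 0, giving q_O = 20.
Then q_W = (88 - 2·20)/4 = 12.
Price P = 111 - 2·32 = 47.
Willow's profit: (47 - 23)·12 = 288.

288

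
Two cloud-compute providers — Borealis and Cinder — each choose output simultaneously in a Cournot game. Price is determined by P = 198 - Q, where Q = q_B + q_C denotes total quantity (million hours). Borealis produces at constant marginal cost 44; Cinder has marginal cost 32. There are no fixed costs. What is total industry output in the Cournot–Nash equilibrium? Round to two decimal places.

106.67

Borealis's profit: π_B = (198 - Q)q_B - (44q_B). Setting ∂π_B/∂q_B = 0: 154 - 2q_B - (q_C) = 0.
Cinder's first-order condition: 166 - 2q_C - (q_B) = 0.
So q_B = (154 - q_C)/2 and q_C = (166 - q_B)/2.
Solving the pair: q_B = 142/3, q_C = 178/3.
Total output Q = 142/3 + 178/3 = 320/3.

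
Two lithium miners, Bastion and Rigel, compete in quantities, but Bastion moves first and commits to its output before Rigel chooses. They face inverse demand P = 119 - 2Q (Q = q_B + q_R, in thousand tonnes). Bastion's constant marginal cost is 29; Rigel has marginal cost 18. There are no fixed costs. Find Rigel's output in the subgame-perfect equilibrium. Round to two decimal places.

Solve by backward induction. Given q_B, the follower Rigel maximises π_R = (119 - 2q_B - 2q_R)q_R - 18q_R.
∂π_R/∂q_R = 101 - 2q_B - 4q_R = 0 gives the reaction function q_R = (101 - 2q_B)/4.
The leader anticipates this reaction. Substituting into P = 119 - 2Q gives P = 137/2 - q_B, so π_B = (137/2 - q_B)q_B - 29q_B.
Leader FOC: 79/2 - 2q_B = 0, so q_B = 79/4.
Then q_R = (101 - 2·(79/4))/4 = 123/8.

15.38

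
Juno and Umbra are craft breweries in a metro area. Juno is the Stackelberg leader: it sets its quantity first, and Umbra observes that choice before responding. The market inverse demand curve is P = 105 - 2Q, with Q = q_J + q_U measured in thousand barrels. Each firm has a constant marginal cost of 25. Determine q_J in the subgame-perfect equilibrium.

20

The follower Umbra best-responds to any q_J: π_U = (105 - 2Q)q_U - 25q_U.
∂π_U/∂q_U = 80 - 2q_J - 4q_U = 0 gives the reaction function q_U = (80 - 2q_J)/4.
The leader anticipates this reaction. Substituting into P = 105 - 2Q gives P = 65 - q_J, so π_J = (65 - q_J)q_J - 25q_J.
Maximising: ∂π_J/∂q_J = 40 - 2q_J = 0, giving q_J = 20.
Then q_U = (80 - 2·20)/4 = 10.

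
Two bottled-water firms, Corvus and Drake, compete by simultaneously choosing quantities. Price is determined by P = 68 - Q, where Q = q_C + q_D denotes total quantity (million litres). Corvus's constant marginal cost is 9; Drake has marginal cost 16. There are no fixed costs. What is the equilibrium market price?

31

Corvus's profit: π_C = (68 - Q)q_C - (9q_C). Setting ∂π_C/∂q_C = 0: 59 - 2q_C - (q_D) = 0.
Drake's first-order condition: 52 - 2q_D - (q_C) = 0.
Best responses: q_C = (59 - q_D)/2, q_D = (52 - q_C)/2.
Substituting one into the other gives q_C = 22 and q_D = 15.
Total output Q = 37, so price P = 68 - 37 = 31.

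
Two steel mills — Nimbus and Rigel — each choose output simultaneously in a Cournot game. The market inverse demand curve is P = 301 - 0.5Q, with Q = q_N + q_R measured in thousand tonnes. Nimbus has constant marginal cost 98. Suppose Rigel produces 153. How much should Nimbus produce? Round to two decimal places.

126.50

With the rival's output fixed at 153, Nimbus's profit is π_N = (301 - (1/2)·153 - (1/2)q_N)q_N - (98q_N) = (449/2 - (1/2)q_N)q_N - (98q_N).
∂π_N/∂q_N = 253/2 - q_N = 0, so q_N = 253/2.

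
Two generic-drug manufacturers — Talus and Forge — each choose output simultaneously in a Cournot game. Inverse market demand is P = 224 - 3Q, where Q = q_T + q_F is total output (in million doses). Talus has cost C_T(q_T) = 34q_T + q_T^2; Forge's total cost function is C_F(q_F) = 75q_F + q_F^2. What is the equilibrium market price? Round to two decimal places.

131.55

Talus's profit: π_T = (224 - 3Q)q_T - (34q_T + q_T²). Setting ∂π_T/∂q_T = 0: 190 - 8q_T - 3(q_F) = 0.
Forge's profit: π_F = (224 - 3Q)q_F - (75q_F + q_F²). Setting ∂π_F/∂q_F = 0: 149 - 8q_F - 3(q_T) = 0.
Rearranging gives the reaction functions q_T = (190 - 3q_F)/8 and q_F = (149 - 3q_T)/8.
Substituting one into the other gives q_T = 1073/55 and q_F = 622/55.
Total output Q = 339/11, so price P = 224 - 3·(339/11) = 1447/11.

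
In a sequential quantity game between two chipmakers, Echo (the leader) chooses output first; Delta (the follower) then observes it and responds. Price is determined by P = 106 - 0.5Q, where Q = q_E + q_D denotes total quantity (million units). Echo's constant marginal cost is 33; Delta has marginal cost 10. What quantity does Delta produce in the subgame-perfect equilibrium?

71

The follower Delta best-responds to any q_E: π_D = (106 - 0.5Q)q_D - 10q_D.
Follower FOC: 96 - (1/2)q_E - q_D = 0, so q_D(q_E) = (96 - (1/2)q_E).
Echo substitutes q_D(q_E) into its own profit: π_E = q_E(106 - (1/2)q_E - (96 - (1/2)q_E)/2) - 33q_E = (58 - (1/4)q_E)q_E - 33q_E.
Maximising: ∂π_E/∂q_E = 25 - (1/2)q_E = 0, giving q_E = 50.
Then q_D = (96 - (1/2)·50) = 71.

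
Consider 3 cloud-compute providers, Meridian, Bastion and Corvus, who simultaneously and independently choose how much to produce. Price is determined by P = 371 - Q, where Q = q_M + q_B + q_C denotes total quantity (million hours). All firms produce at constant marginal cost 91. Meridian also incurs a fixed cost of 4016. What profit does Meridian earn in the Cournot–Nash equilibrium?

A representative firm's profit is π_i = q_i(371 - Q) - 91q_i.
Setting ∂π_i/∂q_i = 0 with rivals' quantities fixed: 280 - 2q_i - Σ_{j≠i} q_j = 0.
By symmetry each firm produces the same amount; substituting Σ_{j≠i} q_j = 2q_i yields q_i = 280/4 = 70.
Price P = 371 - 210 = 161.
Meridian's profit: (161 - 91)·70 - 4016 = 884.

884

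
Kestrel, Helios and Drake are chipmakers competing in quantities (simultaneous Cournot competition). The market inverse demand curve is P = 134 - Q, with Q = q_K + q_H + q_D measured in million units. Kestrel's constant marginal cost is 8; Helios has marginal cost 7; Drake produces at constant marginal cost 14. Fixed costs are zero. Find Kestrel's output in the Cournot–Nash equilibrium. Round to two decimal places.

Kestrel's profit: π_K = (134 - Q)q_K - (8q_K). Setting ∂π_K/∂q_K = 0: 126 - 2q_K - (q_H + q_D) = 0.
Helios's profit: π_H = (134 - Q)q_H - (7q_H). Setting ∂π_H/∂q_H = 0: 127 - 2q_H - (q_K + q_D) = 0.
Drake's profit: π_D = (134 - Q)q_D - (14q_D). Setting ∂π_D/∂q_D = 0: 120 - 2q_D - (q_K + q_H) = 0.
Adding the 3 conditions: 373 − 2Q − 2Q = 0, i.e. Q = 373/4.
Back-substituting: q_K = (126 − 373/4) = 131/4, q_H = (127 − 373/4) = 135/4, q_D = (120 − 373/4) = 107/4.

32.75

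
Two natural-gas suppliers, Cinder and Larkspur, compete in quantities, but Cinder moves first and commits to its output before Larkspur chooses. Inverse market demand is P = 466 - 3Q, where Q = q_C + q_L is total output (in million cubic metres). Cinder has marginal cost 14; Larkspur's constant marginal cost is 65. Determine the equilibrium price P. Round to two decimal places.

The follower Larkspur best-responds to any q_C: π_L = (466 - 3Q)q_L - 65q_L.
Setting the follower's marginal profit to zero, 401 - 3q_C - 6q_L = 0, i.e. q_L = (401 - 3q_C)/6.
Cinder substitutes q_L(q_C) into its own profit: π_C = q_C(466 - 3q_C - (401 - 3q_C)/2) - 14q_C = (531/2 - (3/2)q_C)q_C - 14q_C.
Maximising: ∂π_C/∂q_C = 503/2 - 3q_C = 0, giving q_C = 503/6.
Then q_L = (401 - 3·(503/6))/6 = 299/12.
Total output Q = 435/4, so price P = 466 - 3·(435/4) = 559/4.

139.75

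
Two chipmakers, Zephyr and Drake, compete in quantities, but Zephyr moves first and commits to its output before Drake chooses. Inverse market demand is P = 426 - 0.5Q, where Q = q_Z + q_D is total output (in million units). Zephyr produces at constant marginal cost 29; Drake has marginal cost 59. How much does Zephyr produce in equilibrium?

427

Solve by backward induction. Given q_Z, the follower Drake maximises π_D = (426 - (1/2)q_Z - (1/2)q_D)q_D - 59q_D.
∂π_D/∂q_D = 367 - (1/2)q_Z - q_D = 0 gives the reaction function q_D = (367 - (1/2)q_Z).
Zephyr substitutes q_D(q_Z) into its own profit: π_Z = q_Z(426 - (1/2)q_Z - (367 - (1/2)q_Z)/2) - 29q_Z = (485/2 - (1/4)q_Z)q_Z - 29q_Z.
Maximising: ∂π_Z/∂q_Z = 427/2 - (1/2)q_Z = 0, giving q_Z = 427.
Then q_D = (367 - (1/2)·427) = 307/2.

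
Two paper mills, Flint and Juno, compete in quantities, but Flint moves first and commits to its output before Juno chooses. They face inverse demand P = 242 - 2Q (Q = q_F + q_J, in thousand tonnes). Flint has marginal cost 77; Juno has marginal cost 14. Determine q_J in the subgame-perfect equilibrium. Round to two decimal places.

Solve by backward induction. Given q_F, the follower Juno maximises π_J = (242 - 2q_F - 2q_J)q_J - 14q_J.
∂π_J/∂q_J = 228 - 2q_F - 4q_J = 0 gives the reaction function q_J = (228 - 2q_F)/4.
Flint substitutes q_J(q_F) into its own profit: π_F = q_F(242 - 2q_F - (228 - 2q_F)/2) - 77q_F = (128 - q_F)q_F - 77q_F.
Maximising: ∂π_F/∂q_F = 51 - 2q_F = 0, giving q_F = 51/2.
Then q_J = (228 - 2·(51/2))/4 = 177/4.

44.25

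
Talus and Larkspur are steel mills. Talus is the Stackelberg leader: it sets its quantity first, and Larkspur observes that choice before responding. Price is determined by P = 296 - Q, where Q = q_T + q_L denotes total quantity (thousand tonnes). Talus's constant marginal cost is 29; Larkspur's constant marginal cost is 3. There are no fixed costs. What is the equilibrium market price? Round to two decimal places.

89.25

The follower Larkspur best-responds to any q_T: π_L = (296 - Q)q_L - 3q_L.
Follower FOC: 293 - q_T - 2q_L = 0, so q_L(q_T) = (293 - q_T)/2.
The leader anticipates this reaction. Substituting into P = 296 - Q gives P = 299/2 - (1/2)q_T, so π_T = (299/2 - (1/2)q_T)q_T - 29q_T.
The leader's first-order condition 241/2 - q_T = 0 yields q_T = 241/2.
Then q_L = (293 - 241/2)/2 = 345/4.
Total output Q = 827/4, so price P = 296 - 827/4 = 357/4.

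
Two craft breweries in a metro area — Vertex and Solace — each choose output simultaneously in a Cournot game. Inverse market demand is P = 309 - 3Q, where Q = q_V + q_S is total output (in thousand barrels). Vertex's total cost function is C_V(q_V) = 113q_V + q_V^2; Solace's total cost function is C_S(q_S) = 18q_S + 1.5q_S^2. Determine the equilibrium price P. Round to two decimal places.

183.71

Vertex's profit: π_V = (309 - 3Q)q_V - (113q_V + q_V²). Setting ∂π_V/∂q_V = 0: 196 - 8q_V - 3(q_S) = 0.
Solace's first-order condition: 291 - 9q_S - 3(q_V) = 0.
Rearranging gives the reaction functions q_V = (196 - 3q_S)/8 and q_S = (291 - 3q_V)/9.
Substituting one into the other gives q_V = 99/7 and q_S = 580/21.
Total output Q = 877/21, so price P = 309 - 3·(877/21) = 1286/7.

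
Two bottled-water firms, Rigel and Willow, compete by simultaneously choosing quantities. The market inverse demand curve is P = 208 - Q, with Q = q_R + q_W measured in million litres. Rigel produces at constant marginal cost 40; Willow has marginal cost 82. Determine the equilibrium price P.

110

Rigel's profit: π_R = (208 - Q)q_R - (40q_R). Setting ∂π_R/∂q_R = 0: 168 - 2q_R - (q_W) = 0.
Willow's first-order condition: 126 - 2q_W - (q_R) = 0.
So q_R = (168 - q_W)/2 and q_W = (126 - q_R)/2.
Solving the pair: q_R = 70, q_W = 28.
Total output Q = 98, so price P = 208 - 98 = 110.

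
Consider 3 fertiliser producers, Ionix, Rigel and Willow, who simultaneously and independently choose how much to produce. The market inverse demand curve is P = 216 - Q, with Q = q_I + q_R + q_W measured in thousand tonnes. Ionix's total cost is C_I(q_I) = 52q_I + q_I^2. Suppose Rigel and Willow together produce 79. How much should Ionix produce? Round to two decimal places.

With rivals' combined output fixed at 79, Ionix's profit is π_I = (216 - 79 - q_I)q_I - (52q_I + q_I²) = (137 - q_I)q_I - (52q_I + q_I²).
∂π_I/∂q_I = 85 - 4q_I = 0, so q_I = 85/4.

21.25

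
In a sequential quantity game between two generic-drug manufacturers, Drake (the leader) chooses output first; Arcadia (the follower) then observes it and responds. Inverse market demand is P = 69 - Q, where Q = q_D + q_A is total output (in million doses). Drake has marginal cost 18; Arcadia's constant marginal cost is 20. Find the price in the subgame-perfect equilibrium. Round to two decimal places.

31.25

Solve by backward induction. Given q_D, the follower Arcadia maximises π_A = (69 - q_D - q_A)q_A - 20q_A.
Follower FOC: 49 - q_D - 2q_A = 0, so q_A(q_D) = (49 - q_D)/2.
Drake substitutes q_A(q_D) into its own profit: π_D = q_D(69 - q_D - (49 - q_D)/2) - 18q_D = (89/2 - (1/2)q_D)q_D - 18q_D.
The leader's first-order condition 53/2 - q_D = 0 yields q_D = 53/2.
Then q_A = (49 - 53/2)/2 = 45/4.
Total output Q = 151/4, so price P = 69 - 151/4 = 125/4.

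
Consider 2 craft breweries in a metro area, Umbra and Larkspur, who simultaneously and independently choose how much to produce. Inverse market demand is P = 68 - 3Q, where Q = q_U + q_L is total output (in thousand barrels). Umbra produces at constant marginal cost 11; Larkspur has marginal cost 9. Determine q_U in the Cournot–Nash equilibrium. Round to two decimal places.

6.11

Umbra's profit: π_U = (68 - 3Q)q_U - (11q_U). Setting ∂π_U/∂q_U = 0: 57 - 6q_U - 3(q_L) = 0.
Larkspur's profit: π_L = (68 - 3Q)q_L - (9q_L). Setting ∂π_L/∂q_L = 0: 59 - 6q_L - 3(q_U) = 0.
Best responses: q_U = (57 - 3q_L)/6, q_L = (59 - 3q_U)/6.
Solving the pair: q_U = 55/9, q_L = 61/9.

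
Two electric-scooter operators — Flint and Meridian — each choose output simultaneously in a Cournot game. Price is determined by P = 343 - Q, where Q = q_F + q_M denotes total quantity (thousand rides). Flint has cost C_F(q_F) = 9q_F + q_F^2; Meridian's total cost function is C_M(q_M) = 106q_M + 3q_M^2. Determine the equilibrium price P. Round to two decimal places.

Flint's profit: π_F = (343 - Q)q_F - (9q_F + q_F²). Setting ∂π_F/∂q_F = 0: 334 - 4q_F - (q_M) = 0.
Meridian's first-order condition: 237 - 8q_M - (q_F) = 0.
Rearranging gives the reaction functions q_F = (334 - q_M)/4 and q_M = (237 - q_F)/8.
Substituting one into the other gives q_F = 78.5484 and q_M = 614/31.
Total output Q = 98.3548, so price P = 343 - 98.3548 = 244.6452.

244.65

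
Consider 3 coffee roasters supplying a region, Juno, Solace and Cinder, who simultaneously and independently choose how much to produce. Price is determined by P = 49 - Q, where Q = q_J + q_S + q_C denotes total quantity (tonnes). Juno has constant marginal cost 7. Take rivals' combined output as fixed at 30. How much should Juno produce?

6

With rivals' combined output fixed at 30, Juno's profit is π_J = (49 - 30 - q_J)q_J - (7q_J) = (19 - q_J)q_J - (7q_J).
∂π_J/∂q_J = 12 - 2q_J = 0, so q_J = 6.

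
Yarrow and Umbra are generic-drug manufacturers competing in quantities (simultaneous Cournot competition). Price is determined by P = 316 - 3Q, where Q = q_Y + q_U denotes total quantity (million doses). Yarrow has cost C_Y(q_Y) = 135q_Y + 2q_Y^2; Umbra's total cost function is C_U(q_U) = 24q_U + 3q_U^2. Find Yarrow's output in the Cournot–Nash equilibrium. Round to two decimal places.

11.68

Yarrow's profit: π_Y = (316 - 3Q)q_Y - (135q_Y + 2q_Y²). Setting ∂π_Y/∂q_Y = 0: 181 - 10q_Y - 3(q_U) = 0.
Umbra's profit: π_U = (316 - 3Q)q_U - (24q_U + 3q_U²). Setting ∂π_U/∂q_U = 0: 292 - 12q_U - 3(q_Y) = 0.
So q_Y = (181 - 3q_U)/10 and q_U = (292 - 3q_Y)/12.
Substituting one into the other gives q_Y = 432/37 and q_U = 21.4144.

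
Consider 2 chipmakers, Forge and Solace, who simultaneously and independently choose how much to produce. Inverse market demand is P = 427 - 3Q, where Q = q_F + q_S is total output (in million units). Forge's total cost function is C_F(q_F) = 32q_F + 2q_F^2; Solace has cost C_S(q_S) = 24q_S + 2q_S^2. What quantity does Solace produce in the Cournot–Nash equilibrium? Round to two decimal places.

Forge's profit: π_F = (427 - 3Q)q_F - (32q_F + 2q_F²). Setting ∂π_F/∂q_F = 0: 395 - 10q_F - 3(q_S) = 0.
Solace's first-order condition: 403 - 10q_S - 3(q_F) = 0.
Best responses: q_F = (395 - 3q_S)/10, q_S = (403 - 3q_F)/10.
Substituting one into the other gives q_F = 30.1209 and q_S = 31.2637.

31.26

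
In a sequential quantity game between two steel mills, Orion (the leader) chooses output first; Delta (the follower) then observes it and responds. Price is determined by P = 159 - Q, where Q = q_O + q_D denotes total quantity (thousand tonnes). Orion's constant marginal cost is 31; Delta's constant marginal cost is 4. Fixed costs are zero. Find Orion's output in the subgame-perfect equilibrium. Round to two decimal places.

The follower Delta best-responds to any q_O: π_D = (159 - Q)q_D - 4q_D.
Setting the follower's marginal profit to zero, 155 - q_O - 2q_D = 0, i.e. q_D = (155 - q_O)/2.
Orion substitutes q_D(q_O) into its own profit: π_O = q_O(159 - q_O - (155 - q_O)/2) - 31q_O = (163/2 - (1/2)q_O)q_O - 31q_O.
Maximising: ∂π_O/∂q_O = 101/2 - q_O = 0, giving q_O = 101/2.
Then q_D = (155 - 101/2)/2 = 209/4.

50.50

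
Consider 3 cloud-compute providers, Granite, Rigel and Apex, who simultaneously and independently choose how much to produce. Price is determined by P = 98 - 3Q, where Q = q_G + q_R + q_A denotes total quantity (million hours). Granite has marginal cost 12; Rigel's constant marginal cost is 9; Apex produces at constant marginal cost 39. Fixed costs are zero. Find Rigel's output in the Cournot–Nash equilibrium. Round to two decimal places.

10.17

Granite's profit: π_G = (98 - 3Q)q_G - (12q_G). Setting ∂π_G/∂q_G = 0: 86 - 6q_G - 3(q_R + q_A) = 0.
Rigel's profit: π_R = (98 - 3Q)q_R - (9q_R). Setting ∂π_R/∂q_R = 0: 89 - 6q_R - 3(q_G + q_A) = 0.
Apex's first-order condition: 59 - 6q_A - 3(q_G + q_R) = 0.
Summing all 3 equations gives 234 − 12Q = 0, hence Q = 39/2.
Back-substituting: q_G = (86 − 117/2)/3 = 55/6, q_R = (89 − 117/2)/3 = 61/6, q_A = (59 − 117/2)/3 = 1/6.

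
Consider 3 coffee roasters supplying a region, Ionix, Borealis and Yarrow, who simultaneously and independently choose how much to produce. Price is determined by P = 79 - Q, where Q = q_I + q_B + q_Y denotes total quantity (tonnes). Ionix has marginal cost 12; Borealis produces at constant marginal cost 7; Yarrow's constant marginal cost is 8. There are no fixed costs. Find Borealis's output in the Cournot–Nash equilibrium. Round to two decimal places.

19.50

Ionix's profit: π_I = (79 - Q)q_I - (12q_I). Setting ∂π_I/∂q_I = 0: 67 - 2q_I - (q_B + q_Y) = 0.
Borealis's profit: π_B = (79 - Q)q_B - (7q_B). Setting ∂π_B/∂q_B = 0: 72 - 2q_B - (q_I + q_Y) = 0.
Yarrow's profit: π_Y = (79 - Q)q_Y - (8q_Y). Setting ∂π_Y/∂q_Y = 0: 71 - 2q_Y - (q_I + q_B) = 0.
Adding the 3 conditions: 210 − 2Q − 2Q = 0, i.e. Q = 105/2.
Back-substituting: q_I = (67 − 105/2) = 29/2, q_B = (72 − 105/2) = 39/2, q_Y = (71 − 105/2) = 37/2.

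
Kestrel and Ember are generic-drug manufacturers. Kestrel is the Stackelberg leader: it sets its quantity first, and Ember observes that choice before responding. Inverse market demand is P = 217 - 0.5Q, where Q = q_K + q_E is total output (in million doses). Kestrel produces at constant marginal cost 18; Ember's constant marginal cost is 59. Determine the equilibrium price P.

78

The follower Ember best-responds to any q_K: π_E = (217 - 0.5Q)q_E - 59q_E.
Setting the follower's marginal profit to zero, 158 - (1/2)q_K - q_E = 0, i.e. q_E = (158 - (1/2)q_K).
The leader anticipates this reaction. Substituting into P = 217 - 0.5Q gives P = 138 - (1/4)q_K, so π_K = (138 - (1/4)q_K)q_K - 18q_K.
The leader's first-order condition 120 - (1/2)q_K = 0 yields q_K = 240.
Then q_E = (158 - (1/2)·240) = 38.
Total output Q = 278, so price P = 217 - (1/2)·278 = 78.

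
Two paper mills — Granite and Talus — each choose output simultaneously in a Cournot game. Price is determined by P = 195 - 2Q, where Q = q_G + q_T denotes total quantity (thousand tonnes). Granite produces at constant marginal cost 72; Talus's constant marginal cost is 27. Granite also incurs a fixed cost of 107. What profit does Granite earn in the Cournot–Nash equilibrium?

231

Granite's profit: π_G = (195 - 2Q)q_G - (72q_G). Setting ∂π_G/∂q_G = 0: 123 - 4q_G - 2(q_T) = 0.
Talus's profit: π_T = (195 - 2Q)q_T - (27q_T). Setting ∂π_T/∂q_T = 0: 168 - 4q_T - 2(q_G) = 0.
Best responses: q_G = (123 - 2q_T)/4, q_T = (168 - 2q_G)/4.
Substituting one into the other gives q_G = 13 and q_T = 71/2.
Price P = 195 - 2·(97/2) = 98.
Granite's profit: (98 - 72)·13 - 107 = 231.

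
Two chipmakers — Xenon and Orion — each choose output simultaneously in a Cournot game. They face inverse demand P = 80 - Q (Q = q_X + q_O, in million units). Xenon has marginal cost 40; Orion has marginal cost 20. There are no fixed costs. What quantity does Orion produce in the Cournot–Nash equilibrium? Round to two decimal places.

26.67

Xenon's profit: π_X = (80 - Q)q_X - (40q_X). Setting ∂π_X/∂q_X = 0: 40 - 2q_X - (q_O) = 0.
Orion's profit: π_O = (80 - Q)q_O - (20q_O). Setting ∂π_O/∂q_O = 0: 60 - 2q_O - (q_X) = 0.
Best responses: q_X = (40 - q_O)/2, q_O = (60 - q_X)/2.
Solving the pair: q_X = 20/3, q_O = 80/3.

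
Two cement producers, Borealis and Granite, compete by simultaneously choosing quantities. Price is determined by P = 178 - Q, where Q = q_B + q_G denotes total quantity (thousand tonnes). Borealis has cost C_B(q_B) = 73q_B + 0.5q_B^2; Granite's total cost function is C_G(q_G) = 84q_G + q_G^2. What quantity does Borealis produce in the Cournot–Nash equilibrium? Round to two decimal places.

29.64

Borealis's profit: π_B = (178 - Q)q_B - (73q_B + (1/2)q_B²). Setting ∂π_B/∂q_B = 0: 105 - 3q_B - (q_G) = 0.
Granite's profit: π_G = (178 - Q)q_G - (84q_G + q_G²). Setting ∂π_G/∂q_G = 0: 94 - 4q_G - (q_B) = 0.
Rearranging gives the reaction functions q_B = (105 - q_G)/3 and q_G = (94 - q_B)/4.
Substituting one into the other gives q_B = 326/11 and q_G = 177/11.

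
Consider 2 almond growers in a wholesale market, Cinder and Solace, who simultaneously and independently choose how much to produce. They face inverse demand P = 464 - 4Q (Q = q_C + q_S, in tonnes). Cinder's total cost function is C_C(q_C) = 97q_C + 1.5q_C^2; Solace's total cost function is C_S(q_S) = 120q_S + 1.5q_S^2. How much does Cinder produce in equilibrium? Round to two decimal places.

Cinder's profit: π_C = (464 - 4Q)q_C - (97q_C + (3/2)q_C²). Setting ∂π_C/∂q_C = 0: 367 - 11q_C - 4(q_S) = 0.
Solace's first-order condition: 344 - 11q_S - 4(q_C) = 0.
Best responses: q_C = (367 - 4q_S)/11, q_S = (344 - 4q_C)/11.
Substituting one into the other gives q_C = 887/35 and q_S = 772/35.

25.34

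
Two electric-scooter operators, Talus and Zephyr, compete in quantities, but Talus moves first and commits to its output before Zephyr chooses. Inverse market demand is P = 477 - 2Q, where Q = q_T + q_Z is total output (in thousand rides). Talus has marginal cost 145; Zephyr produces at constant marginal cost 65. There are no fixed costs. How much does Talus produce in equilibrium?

Solve by backward induction. Given q_T, the follower Zephyr maximises π_Z = (477 - 2q_T - 2q_Z)q_Z - 65q_Z.
Follower FOC: 412 - 2q_T - 4q_Z = 0, so q_Z(q_T) = (412 - 2q_T)/4.
The leader anticipates this reaction. Substituting into P = 477 - 2Q gives P = 271 - q_T, so π_T = (271 - q_T)q_T - 145q_T.
Maximising: ∂π_T/∂q_T = 126 - 2q_T = 0, giving q_T = 63.
Then q_Z = (412 - 2·63)/4 = 143/2.

63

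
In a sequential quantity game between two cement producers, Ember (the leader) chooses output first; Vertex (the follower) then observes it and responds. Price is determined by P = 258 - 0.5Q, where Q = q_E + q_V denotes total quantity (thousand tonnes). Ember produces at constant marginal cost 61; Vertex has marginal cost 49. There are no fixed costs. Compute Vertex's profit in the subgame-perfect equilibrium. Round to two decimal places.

6786.13

Solve by backward induction. Given q_E, the follower Vertex maximises π_V = (258 - (1/2)q_E - (1/2)q_V)q_V - 49q_V.
Setting the follower's marginal profit to zero, 209 - (1/2)q_E - q_V = 0, i.e. q_V = (209 - (1/2)q_E).
The leader anticipates this reaction. Substituting into P = 258 - 0.5Q gives P = 307/2 - (1/4)q_E, so π_E = (307/2 - (1/4)q_E)q_E - 61q_E.
Leader FOC: 185/2 - (1/2)q_E = 0, so q_E = 185.
Then q_V = (209 - (1/2)·185) = 233/2.
Price P = 258 - (1/2)·(603/2) = 429/4.
Vertex's profit: (429/4 - 49)·(233/2) = 6786.1250.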